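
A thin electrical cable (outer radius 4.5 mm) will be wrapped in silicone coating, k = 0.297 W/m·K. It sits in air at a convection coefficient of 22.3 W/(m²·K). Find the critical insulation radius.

For a cylinder r_cr = k/h = 0.297/22.3
r_cr = 13.3 mm; since the bare radius (4.5 mm) is below r_cr, adding a thin layer of insulation will *increase* heat loss.

r_cr ≈ 13.3 mm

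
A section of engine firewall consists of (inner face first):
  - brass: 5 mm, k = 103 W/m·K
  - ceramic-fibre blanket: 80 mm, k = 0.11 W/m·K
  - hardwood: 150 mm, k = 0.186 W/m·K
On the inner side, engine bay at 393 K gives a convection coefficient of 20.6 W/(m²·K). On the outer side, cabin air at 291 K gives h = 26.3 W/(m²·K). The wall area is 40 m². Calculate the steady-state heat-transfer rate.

Q ≈ 2520 W

Using the resistance-network approach (series):
R_inner film = 1/(h_i·A) = 1/(20.6×40) = 0.001214 K/W
R_brass = L/(kA) = 0.005/(103×40) = 1.214×10^-6 K/W
R_ceramic-fibre blanket = L/(kA) = 0.08/(0.11×40) = 0.01818 K/W
R_hardwood = L/(kA) = 0.15/(0.186×40) = 0.02016 K/W
R_outer film = 1/(h_o·A) = 1/(26.3×40) = 9.506×10^-4 K/W
R_total = 0.04051 K/W
Q = ΔT / R_total = 102 / 0.04051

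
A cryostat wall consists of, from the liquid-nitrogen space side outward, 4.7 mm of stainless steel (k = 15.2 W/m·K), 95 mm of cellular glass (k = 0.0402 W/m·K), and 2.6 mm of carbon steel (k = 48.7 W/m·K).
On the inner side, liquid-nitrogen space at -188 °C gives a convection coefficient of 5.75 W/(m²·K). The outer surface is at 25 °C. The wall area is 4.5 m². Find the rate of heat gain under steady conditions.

Q ≈ 378 W

Using the resistance-network approach (series):
R_inner film = 1/(h_i·A) = 1/(5.75×4.5) = 0.03865 K/W
R_stainless steel = L/(kA) = 0.0047/(15.2×4.5) = 6.871×10^-5 K/W
R_cellular glass = L/(kA) = 0.095/(0.0402×4.5) = 0.5252 K/W
R_carbon steel = L/(kA) = 0.0026/(48.7×4.5) = 1.186×10^-5 K/W
R_total = 0.5639 K/W
Q = ΔT / R_total = 213 / 0.5639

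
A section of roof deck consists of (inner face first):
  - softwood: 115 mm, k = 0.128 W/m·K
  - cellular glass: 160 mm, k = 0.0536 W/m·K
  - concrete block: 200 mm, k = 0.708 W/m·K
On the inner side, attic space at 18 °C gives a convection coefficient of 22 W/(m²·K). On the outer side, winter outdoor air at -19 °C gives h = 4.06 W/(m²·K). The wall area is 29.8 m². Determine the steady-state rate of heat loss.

Q ≈ 247 W

Model the wall as resistances in series:
R_inner film = 1/(h_i·A) = 1/(22×29.8) = 0.001525 K/W
R_softwood = L/(kA) = 0.115/(0.128×29.8) = 0.03015 K/W
R_cellular glass = L/(kA) = 0.16/(0.0536×29.8) = 0.1002 K/W
R_concrete block = L/(kA) = 0.2/(0.708×29.8) = 0.009479 K/W
R_outer film = 1/(h_o·A) = 1/(4.06×29.8) = 0.008265 K/W
R_total = 0.1496 K/W
Q = ΔT / R_total = 37 / 0.1496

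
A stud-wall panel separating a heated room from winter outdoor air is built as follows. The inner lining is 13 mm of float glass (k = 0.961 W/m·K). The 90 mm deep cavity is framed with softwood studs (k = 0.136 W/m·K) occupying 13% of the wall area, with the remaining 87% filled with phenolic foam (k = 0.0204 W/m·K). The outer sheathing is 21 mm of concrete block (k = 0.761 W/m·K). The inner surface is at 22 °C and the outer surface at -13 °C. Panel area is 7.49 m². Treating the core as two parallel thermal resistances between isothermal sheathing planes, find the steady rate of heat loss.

Q ≈ 102 W

Sheathing layers in series; stud and cavity paths in parallel between them.
R_inner = 0.013/(0.961×7.49) = 0.001806 K/W
R_stud  = 0.09/(0.136×0.13×7.49) = 0.6796 K/W
R_cav   = 0.09/(0.0204×0.87×7.49) = 0.677 K/W
1/R_core = 1/R_stud + 1/R_cav → R_core = 0.3392 K/W
R_outer = 0.021/(0.761×7.49) = 0.003684 K/W
R_total = 0.3447 K/W
Q = ΔT/R_total = 35/0.3447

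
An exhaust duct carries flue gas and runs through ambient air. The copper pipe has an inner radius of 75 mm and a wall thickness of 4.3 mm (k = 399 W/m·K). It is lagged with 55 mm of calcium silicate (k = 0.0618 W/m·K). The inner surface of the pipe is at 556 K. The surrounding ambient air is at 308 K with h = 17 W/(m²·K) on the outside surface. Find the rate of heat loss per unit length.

q′ ≈ 174 W/m

Radial resistances (cylindrical: R_cond = ln(r_o/r_i)/(2πkL), R_conv = 1/(h·2πrL)):
R_copper pipe wall = ln(79.3/75)/(2π×399×1) = 2.224×10^-5 K/W
R_calcium silicate = ln(134.3/79.3)/(2π×0.0618×1) = 1.357 K/W
R_outer film = 1/(h_o·2πr_oL) = 1/(17×2π×0.1343×1) = 0.06971 K/W
R_total = 1.427 K/W
Q = ΔT/R_total = 248/1.427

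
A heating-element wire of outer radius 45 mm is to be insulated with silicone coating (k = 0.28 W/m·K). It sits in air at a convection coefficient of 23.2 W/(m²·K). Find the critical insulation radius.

For a cylinder r_cr = k/h = 0.28/23.2
r_cr = 12.1 mm; since the bare radius (45 mm) is above r_cr, any added insulation will reduce heat loss.

r_cr ≈ 12.1 mm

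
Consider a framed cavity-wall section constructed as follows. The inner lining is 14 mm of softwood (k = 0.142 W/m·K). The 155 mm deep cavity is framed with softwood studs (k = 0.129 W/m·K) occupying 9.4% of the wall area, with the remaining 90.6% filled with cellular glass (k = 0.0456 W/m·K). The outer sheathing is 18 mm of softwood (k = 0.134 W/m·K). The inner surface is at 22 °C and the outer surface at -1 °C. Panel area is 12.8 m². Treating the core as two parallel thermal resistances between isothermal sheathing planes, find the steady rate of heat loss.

Q ≈ 94 W

Sheathing layers in series; stud and cavity paths in parallel between them.
R_inner = 0.014/(0.142×12.8) = 0.007702 K/W
R_stud  = 0.155/(0.129×0.094×12.8) = 0.9986 K/W
R_cav   = 0.155/(0.0456×0.906×12.8) = 0.2931 K/W
1/R_core = 1/R_stud + 1/R_cav → R_core = 0.2266 K/W
R_outer = 0.018/(0.134×12.8) = 0.01049 K/W
R_total = 0.2448 K/W
Q = ΔT/R_total = 23/0.2448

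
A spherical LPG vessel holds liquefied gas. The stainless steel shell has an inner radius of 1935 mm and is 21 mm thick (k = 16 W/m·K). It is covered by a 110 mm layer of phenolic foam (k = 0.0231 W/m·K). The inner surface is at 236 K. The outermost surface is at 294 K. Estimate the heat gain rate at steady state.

Each spherical layer contributes R = (1/r_i − 1/r_o)/(4πk):
R_stainless steel shell = (1/1.935 − 1/1.956)/(4π×16) = 2.76×10^-5 K/W
R_phenolic foam = (1/1.956 − 1/2.066)/(4π×0.0231) = 0.09377 K/W
R_total = 0.0938 K/W
Q = ΔT/R_total = 58/0.0938

Q ≈ 618 W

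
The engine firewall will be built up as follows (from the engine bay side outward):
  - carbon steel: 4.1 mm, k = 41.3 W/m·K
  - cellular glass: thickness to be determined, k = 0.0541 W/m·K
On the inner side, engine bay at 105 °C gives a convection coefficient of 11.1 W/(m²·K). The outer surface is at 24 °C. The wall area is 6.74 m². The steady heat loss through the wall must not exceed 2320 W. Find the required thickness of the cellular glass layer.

Treating each layer as a thermal resistance in series:
R_inner film = 1/(h_i·A) = 1/(11.1×6.74) = 0.01337 K/W
R_carbon steel = L/(kA) = 0.0041/(41.3×6.74) = 1.473×10^-5 K/W
Sum of the known resistances R_other = 0.01338 K/W
Required total resistance R_tot = ΔT/Q_allow = 81/2320 = 0.03491 K/W
R_cellular glass = R_tot − R_other = 0.02153 K/W
L = R·k·A = 0.02153×0.0541×6.74

L ≈ 7.85 mm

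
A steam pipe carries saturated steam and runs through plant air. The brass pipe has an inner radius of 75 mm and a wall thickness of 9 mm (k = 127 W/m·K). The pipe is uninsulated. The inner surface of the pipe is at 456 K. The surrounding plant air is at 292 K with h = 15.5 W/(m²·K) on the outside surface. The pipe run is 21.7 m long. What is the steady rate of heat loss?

Q ≈ 29100 W

Per-layer cylindrical resistances, series-summed:
R_brass pipe wall = ln(84/75)/(2π×127×21.7) = 6.545×10^-6 K/W
R_outer film = 1/(h_o·2πr_oL) = 1/(15.5×2π×0.084×21.7) = 0.005633 K/W
R_total = 0.00564 K/W
Q = ΔT/R_total = 164/0.00564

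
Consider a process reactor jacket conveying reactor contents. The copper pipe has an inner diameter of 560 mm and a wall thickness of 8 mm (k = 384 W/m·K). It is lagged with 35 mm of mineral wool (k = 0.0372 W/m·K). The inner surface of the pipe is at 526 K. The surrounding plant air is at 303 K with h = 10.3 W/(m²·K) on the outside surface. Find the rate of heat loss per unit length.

q′ ≈ 414 W/m

Cylindrical conduction, so R = ln(r₂/r₁)/(2πkL) per layer, in series:
R_copper pipe wall = ln(288/280)/(2π×384×1) = 1.168×10^-5 K/W
R_mineral wool = ln(323/288)/(2π×0.0372×1) = 0.4907 K/W
R_outer film = 1/(h_o·2πr_oL) = 1/(10.3×2π×0.323×1) = 0.04784 K/W
R_total = 0.5385 K/W
Q = ΔT/R_total = 223/0.5385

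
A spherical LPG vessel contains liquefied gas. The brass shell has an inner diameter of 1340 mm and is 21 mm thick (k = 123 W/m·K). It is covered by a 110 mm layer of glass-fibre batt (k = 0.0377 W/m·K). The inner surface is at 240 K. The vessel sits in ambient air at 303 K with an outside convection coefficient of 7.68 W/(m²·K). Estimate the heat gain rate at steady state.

Q ≈ 145 W

Spherical conduction: R = (1/r_in − 1/r_out)/(4πk) per layer; series-sum.
R_brass shell = (1/0.67 − 1/0.691)/(4π×123) = 2.935×10^-5 K/W
R_glass-fibre batt = (1/0.691 − 1/0.801)/(4π×0.0377) = 0.4195 K/W
R_outer film = 1/(h·4πr_o²) = 1/(7.68×4π×0.801²) = 0.01615 K/W
R_total = 0.4357 K/W
Q = ΔT/R_total = 63/0.4357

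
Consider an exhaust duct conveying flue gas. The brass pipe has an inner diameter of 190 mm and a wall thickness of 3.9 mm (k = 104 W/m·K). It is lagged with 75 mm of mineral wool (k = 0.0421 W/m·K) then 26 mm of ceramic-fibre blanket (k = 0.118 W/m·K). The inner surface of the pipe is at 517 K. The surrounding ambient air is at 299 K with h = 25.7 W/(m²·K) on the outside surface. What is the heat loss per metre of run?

q′ ≈ 92.7 W/m

Radial resistances (cylindrical: R_cond = ln(r_o/r_i)/(2πkL), R_conv = 1/(h·2πrL)):
R_brass pipe wall = ln(98.9/95)/(2π×104×1) = 6.157×10^-5 K/W
R_mineral wool = ln(173.9/98.9)/(2π×0.0421×1) = 2.134 K/W
R_ceramic-fibre blanket = ln(199.9/173.9)/(2π×0.118×1) = 0.1879 K/W
R_outer film = 1/(h_o·2πr_oL) = 1/(25.7×2π×0.1999×1) = 0.03098 K/W
R_total = 2.353 K/W
Q = ΔT/R_total = 218/2.353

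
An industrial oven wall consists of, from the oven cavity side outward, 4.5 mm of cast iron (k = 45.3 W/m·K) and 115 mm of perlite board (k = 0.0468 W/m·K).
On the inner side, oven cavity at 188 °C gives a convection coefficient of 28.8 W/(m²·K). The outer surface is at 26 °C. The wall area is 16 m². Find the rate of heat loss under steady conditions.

Thermal resistances in series:
R_inner film = 1/(h_i·A) = 1/(28.8×16) = 0.00217 K/W
R_cast iron = L/(kA) = 0.0045/(45.3×16) = 6.209×10^-6 K/W
R_perlite board = L/(kA) = 0.115/(0.0468×16) = 0.1536 K/W
R_total = 0.1558 K/W
Q = ΔT / R_total = 162 / 0.1558

Q ≈ 1040 W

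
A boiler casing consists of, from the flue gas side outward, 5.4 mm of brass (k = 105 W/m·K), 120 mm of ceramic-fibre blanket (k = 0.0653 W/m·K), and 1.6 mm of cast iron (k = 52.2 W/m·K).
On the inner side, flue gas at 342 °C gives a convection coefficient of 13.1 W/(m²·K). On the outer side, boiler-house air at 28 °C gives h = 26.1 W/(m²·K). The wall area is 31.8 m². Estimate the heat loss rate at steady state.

Series thermal resistances:
R_inner film = 1/(h_i·A) = 1/(13.1×31.8) = 0.0024 K/W
R_brass = L/(kA) = 0.0054/(105×31.8) = 1.617×10^-6 K/W
R_ceramic-fibre blanket = L/(kA) = 0.12/(0.0653×31.8) = 0.05779 K/W
R_cast iron = L/(kA) = 0.0016/(52.2×31.8) = 9.639×10^-7 K/W
R_outer film = 1/(h_o·A) = 1/(26.1×31.8) = 0.001205 K/W
R_total = 0.0614 K/W
Q = ΔT / R_total = 314 / 0.0614

Q ≈ 5110 W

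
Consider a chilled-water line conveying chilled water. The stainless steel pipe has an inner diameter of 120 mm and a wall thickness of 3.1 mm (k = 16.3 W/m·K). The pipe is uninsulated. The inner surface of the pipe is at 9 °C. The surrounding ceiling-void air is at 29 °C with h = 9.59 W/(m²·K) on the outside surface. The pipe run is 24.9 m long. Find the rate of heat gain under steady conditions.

Q ≈ 1890 W

Per-layer cylindrical resistances, series-summed:
R_stainless steel pipe wall = ln(63.1/60)/(2π×16.3×24.9) = 1.975×10^-5 K/W
R_outer film = 1/(h_o·2πr_oL) = 1/(9.59×2π×0.0631×24.9) = 0.01056 K/W
R_total = 0.01058 K/W
Q = ΔT/R_total = 20/0.01058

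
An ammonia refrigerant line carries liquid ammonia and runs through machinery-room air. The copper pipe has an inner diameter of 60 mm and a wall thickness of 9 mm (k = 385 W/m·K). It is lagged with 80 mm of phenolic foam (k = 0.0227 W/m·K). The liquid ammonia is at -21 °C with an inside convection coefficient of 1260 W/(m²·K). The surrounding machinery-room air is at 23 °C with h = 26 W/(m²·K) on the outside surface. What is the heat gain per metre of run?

Cylindrical conduction, so R = ln(r₂/r₁)/(2πkL) per layer, in series:
R_inner film = 1/(h_i·2πr₁L) = 1/(1260×2π×0.03×1) = 0.00421 K/W
R_copper pipe wall = ln(39/30)/(2π×385×1) = 1.085×10^-4 K/W
R_phenolic foam = ln(119/39)/(2π×0.0227×1) = 7.821 K/W
R_outer film = 1/(h_o·2πr_oL) = 1/(26×2π×0.119×1) = 0.05144 K/W
R_total = 7.877 K/W
Q = ΔT/R_total = 44/7.877

q′ ≈ 5.59 W/m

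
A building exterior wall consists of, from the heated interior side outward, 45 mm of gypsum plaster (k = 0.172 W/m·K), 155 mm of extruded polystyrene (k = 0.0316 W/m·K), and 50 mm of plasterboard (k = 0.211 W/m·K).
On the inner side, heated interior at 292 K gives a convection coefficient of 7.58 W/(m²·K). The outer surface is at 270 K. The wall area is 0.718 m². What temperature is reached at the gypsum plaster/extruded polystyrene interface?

T ≈ 290 K

Treating each layer as a thermal resistance in series:
R_inner film = 1/(h_i·A) = 1/(7.58×0.718) = 0.1837 K/W
R_gypsum plaster = L/(kA) = 0.045/(0.172×0.718) = 0.3644 K/W
R_extruded polystyrene = L/(kA) = 0.155/(0.0316×0.718) = 6.832 K/W
R_plasterboard = L/(kA) = 0.05/(0.211×0.718) = 0.33 K/W
R_total = 7.71 K/W;  Q = ΔT/R_total = 22/7.71 = 2.854 W
T_interface = T_inner − Q·ΣR(inner→interface) = 292 − 2.85×0.5481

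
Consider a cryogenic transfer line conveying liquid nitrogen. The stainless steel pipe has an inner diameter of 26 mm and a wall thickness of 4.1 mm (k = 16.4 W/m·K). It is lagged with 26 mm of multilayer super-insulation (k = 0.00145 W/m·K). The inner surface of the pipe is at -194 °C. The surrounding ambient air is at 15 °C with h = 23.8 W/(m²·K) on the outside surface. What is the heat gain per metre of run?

Treating each annulus and film as a series resistance:
R_stainless steel pipe wall = ln(17.1/13)/(2π×16.4×1) = 0.00266 K/W
R_multilayer super-insulation = ln(43.1/17.1)/(2π×0.00145×1) = 101.5 K/W
R_outer film = 1/(h_o·2πr_oL) = 1/(23.8×2π×0.0431×1) = 0.1552 K/W
R_total = 101.6 K/W
Q = ΔT/R_total = 209/101.6

q′ ≈ 2.06 W/m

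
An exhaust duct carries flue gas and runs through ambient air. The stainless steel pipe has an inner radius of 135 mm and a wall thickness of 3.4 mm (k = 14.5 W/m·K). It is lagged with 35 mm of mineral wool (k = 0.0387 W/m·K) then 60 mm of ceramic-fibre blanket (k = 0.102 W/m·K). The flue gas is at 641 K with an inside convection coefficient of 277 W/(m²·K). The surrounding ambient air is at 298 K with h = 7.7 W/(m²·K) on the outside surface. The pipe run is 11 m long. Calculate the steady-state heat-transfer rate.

Q ≈ 2540 W

Treating each annulus and film as a series resistance:
R_inner film = 1/(h_i·2πr₁L) = 1/(277×2π×0.135×11) = 3.869×10^-4 K/W
R_stainless steel pipe wall = ln(138.4/135)/(2π×14.5×11) = 2.482×10^-5 K/W
R_mineral wool = ln(173.4/138.4)/(2π×0.0387×11) = 0.08429 K/W
R_ceramic-fibre blanket = ln(233.4/173.4)/(2π×0.102×11) = 0.04215 K/W
R_outer film = 1/(h_o·2πr_oL) = 1/(7.7×2π×0.2334×11) = 0.008051 K/W
R_total = 0.1349 K/W
Q = ΔT/R_total = 343/0.1349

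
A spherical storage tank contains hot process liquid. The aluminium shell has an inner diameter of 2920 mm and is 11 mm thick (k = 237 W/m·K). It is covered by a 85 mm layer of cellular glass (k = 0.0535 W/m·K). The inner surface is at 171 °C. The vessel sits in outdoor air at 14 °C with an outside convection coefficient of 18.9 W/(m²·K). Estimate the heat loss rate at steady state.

Q ≈ 2760 W

For a spherical shell R = (1/r₁ − 1/r₂)/(4πk); film R = 1/(h·4πr²). In series:
R_aluminium shell = (1/1.46 − 1/1.471)/(4π×237) = 1.72×10^-6 K/W
R_cellular glass = (1/1.471 − 1/1.556)/(4π×0.0535) = 0.05524 K/W
R_outer film = 1/(h·4πr_o²) = 1/(18.9×4π×1.556²) = 0.001739 K/W
R_total = 0.05698 K/W
Q = ΔT/R_total = 157/0.05698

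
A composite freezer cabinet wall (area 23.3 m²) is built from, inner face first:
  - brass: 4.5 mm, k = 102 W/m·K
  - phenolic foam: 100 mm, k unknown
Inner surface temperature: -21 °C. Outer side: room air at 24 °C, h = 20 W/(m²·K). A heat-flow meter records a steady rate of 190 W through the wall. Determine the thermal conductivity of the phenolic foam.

Thermal resistances in series:
R_brass = L/(kA) = 0.0045/(102×23.3) = 1.893×10^-6 K/W
R_outer film = 1/(h_o·A) = 1/(20×23.3) = 0.002146 K/W
Sum of known resistances R_other = 0.002148 K/W
Total R = ΔT/Q = 45/190 = 0.2368 K/W
R_phenolic foam = R_total − R_other = 0.2347 K/W
k = L/(R·A) = 0.1/(0.2347×23.3)

k ≈ 0.0183 W/(m·K)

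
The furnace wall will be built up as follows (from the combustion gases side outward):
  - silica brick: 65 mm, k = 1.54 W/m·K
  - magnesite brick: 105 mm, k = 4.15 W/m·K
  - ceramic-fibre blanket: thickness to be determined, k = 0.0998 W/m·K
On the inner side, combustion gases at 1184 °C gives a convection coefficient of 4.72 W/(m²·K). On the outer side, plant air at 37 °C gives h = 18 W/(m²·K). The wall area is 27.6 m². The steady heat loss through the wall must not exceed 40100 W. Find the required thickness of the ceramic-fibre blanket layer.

Treating each layer as a thermal resistance in series:
R_inner film = 1/(h_i·A) = 1/(4.72×27.6) = 0.007676 K/W
R_silica brick = L/(kA) = 0.065/(1.54×27.6) = 0.001529 K/W
R_magnesite brick = L/(kA) = 0.105/(4.15×27.6) = 9.167×10^-4 K/W
R_outer film = 1/(h_o·A) = 1/(18×27.6) = 0.002013 K/W
Sum of the known resistances R_other = 0.01214 K/W
Required total resistance R_tot = ΔT/Q_allow = 1147/40100 = 0.0286 K/W
R_ceramic-fibre blanket = R_tot − R_other = 0.01647 K/W
L = R·k·A = 0.01647×0.0998×27.6

L ≈ 45.4 mm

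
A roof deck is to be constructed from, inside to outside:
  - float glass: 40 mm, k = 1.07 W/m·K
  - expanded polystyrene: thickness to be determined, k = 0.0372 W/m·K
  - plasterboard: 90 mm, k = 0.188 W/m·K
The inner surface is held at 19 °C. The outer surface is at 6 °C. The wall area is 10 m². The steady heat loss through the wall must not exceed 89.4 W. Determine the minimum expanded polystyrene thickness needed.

Treating each layer as a thermal resistance in series:
R_float glass = L/(kA) = 0.04/(1.07×10) = 0.003738 K/W
R_plasterboard = L/(kA) = 0.09/(0.188×10) = 0.04787 K/W
Sum of the known resistances R_other = 0.05161 K/W
Required total resistance R_tot = ΔT/Q_allow = 13/89.4 = 0.1454 K/W
R_expanded polystyrene = R_tot − R_other = 0.0938 K/W
L = R·k·A = 0.0938×0.0372×10

L ≈ 34.9 mm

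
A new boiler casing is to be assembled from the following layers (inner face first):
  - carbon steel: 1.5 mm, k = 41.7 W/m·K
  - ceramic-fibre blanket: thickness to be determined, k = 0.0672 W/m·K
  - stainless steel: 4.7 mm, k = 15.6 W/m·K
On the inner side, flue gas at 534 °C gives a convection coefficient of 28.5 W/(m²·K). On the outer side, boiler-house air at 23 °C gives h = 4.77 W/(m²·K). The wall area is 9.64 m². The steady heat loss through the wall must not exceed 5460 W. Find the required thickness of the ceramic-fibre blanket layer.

Using the resistance-network approach (series):
R_inner film = 1/(h_i·A) = 1/(28.5×9.64) = 0.00364 K/W
R_carbon steel = L/(kA) = 0.0015/(41.7×9.64) = 3.731×10^-6 K/W
R_stainless steel = L/(kA) = 0.0047/(15.6×9.64) = 3.125×10^-5 K/W
R_outer film = 1/(h_o·A) = 1/(4.77×9.64) = 0.02175 K/W
Sum of the known resistances R_other = 0.02542 K/W
Required total resistance R_tot = ΔT/Q_allow = 511/5460 = 0.09359 K/W
R_ceramic-fibre blanket = R_tot − R_other = 0.06817 K/W
L = R·k·A = 0.06817×0.0672×9.64

L ≈ 44.2 mm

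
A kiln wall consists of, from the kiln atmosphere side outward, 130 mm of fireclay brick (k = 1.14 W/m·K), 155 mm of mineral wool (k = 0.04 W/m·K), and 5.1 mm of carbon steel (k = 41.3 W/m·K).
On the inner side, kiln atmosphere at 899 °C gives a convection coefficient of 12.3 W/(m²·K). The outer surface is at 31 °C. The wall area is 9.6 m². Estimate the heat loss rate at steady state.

Q ≈ 2050 W

Treating each layer as a thermal resistance in series:
R_inner film = 1/(h_i·A) = 1/(12.3×9.6) = 0.008469 K/W
R_fireclay brick = L/(kA) = 0.13/(1.14×9.6) = 0.01188 K/W
R_mineral wool = L/(kA) = 0.155/(0.04×9.6) = 0.4036 K/W
R_carbon steel = L/(kA) = 0.0051/(41.3×9.6) = 1.286×10^-5 K/W
R_total = 0.424 K/W
Q = ΔT / R_total = 868 / 0.424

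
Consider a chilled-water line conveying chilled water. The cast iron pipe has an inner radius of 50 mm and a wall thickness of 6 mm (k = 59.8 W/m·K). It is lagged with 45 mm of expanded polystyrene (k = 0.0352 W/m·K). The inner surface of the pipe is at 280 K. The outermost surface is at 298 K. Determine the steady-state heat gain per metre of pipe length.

For a radial system each layer contributes R = ln(r_out/r_in)/(2πkL); films add R = 1/(hA).
R_cast iron pipe wall = ln(56/50)/(2π×59.8×1) = 3.016×10^-4 K/W
R_expanded polystyrene = ln(101/56)/(2π×0.0352×1) = 2.667 K/W
R_total = 2.667 K/W
Q = ΔT/R_total = 18/2.667

q′ ≈ 6.75 W/m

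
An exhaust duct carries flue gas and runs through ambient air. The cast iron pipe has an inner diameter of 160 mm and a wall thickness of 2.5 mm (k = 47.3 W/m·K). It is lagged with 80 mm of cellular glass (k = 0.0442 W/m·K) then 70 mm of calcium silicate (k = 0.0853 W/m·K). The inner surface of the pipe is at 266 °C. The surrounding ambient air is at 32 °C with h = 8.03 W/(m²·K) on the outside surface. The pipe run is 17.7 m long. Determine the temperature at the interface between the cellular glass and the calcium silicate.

T ≈ 87.2 °C

For a radial system each layer contributes R = ln(r_out/r_in)/(2πkL); films add R = 1/(hA).
R_cast iron pipe wall = ln(82.5/80)/(2π×47.3×17.7) = 5.85×10^-6 K/W
R_cellular glass = ln(162.5/82.5)/(2π×0.0442×17.7) = 0.1379 K/W
R_calcium silicate = ln(232.5/162.5)/(2π×0.0853×17.7) = 0.03776 K/W
R_outer film = 1/(h_o·2πr_oL) = 1/(8.03×2π×0.2325×17.7) = 0.004816 K/W
R_total = 0.1805 K/W
Q = ΔT/R_total = 234/0.1805
Q = 1300 W
T_interface = T_inner − Q·ΣR(inner→interface) = 266 − 1300×0.1379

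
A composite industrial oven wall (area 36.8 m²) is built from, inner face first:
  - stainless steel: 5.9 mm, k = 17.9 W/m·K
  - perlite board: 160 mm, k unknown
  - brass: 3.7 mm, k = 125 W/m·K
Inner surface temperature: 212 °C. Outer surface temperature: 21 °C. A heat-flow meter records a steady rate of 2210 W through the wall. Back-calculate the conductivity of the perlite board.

k ≈ 0.0503 W/(m·K)

Treating each layer as a thermal resistance in series:
R_stainless steel = L/(kA) = 0.0059/(17.9×36.8) = 8.957×10^-6 K/W
R_brass = L/(kA) = 0.0037/(125×36.8) = 8.043×10^-7 K/W
Sum of known resistances R_other = 9.761×10^-6 K/W
Total R = ΔT/Q = 191/2210 = 0.08643 K/W
R_perlite board = R_total − R_other = 0.08642 K/W
k = L/(R·A) = 0.16/(0.08642×36.8)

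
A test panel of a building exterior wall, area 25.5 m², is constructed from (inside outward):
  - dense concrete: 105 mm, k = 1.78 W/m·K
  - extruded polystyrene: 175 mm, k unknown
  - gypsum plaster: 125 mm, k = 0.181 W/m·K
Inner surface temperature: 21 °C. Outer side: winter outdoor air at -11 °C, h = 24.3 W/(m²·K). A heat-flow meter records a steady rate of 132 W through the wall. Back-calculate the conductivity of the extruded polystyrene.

k ≈ 0.0325 W/(m·K)

Series thermal resistances:
R_dense concrete = L/(kA) = 0.105/(1.78×25.5) = 0.002313 K/W
R_gypsum plaster = L/(kA) = 0.125/(0.181×25.5) = 0.02708 K/W
R_outer film = 1/(h_o·A) = 1/(24.3×25.5) = 0.001614 K/W
Sum of known resistances R_other = 0.03101 K/W
Total R = ΔT/Q = 32/132 = 0.2424 K/W
R_extruded polystyrene = R_total − R_other = 0.2114 K/W
k = L/(R·A) = 0.175/(0.2114×25.5)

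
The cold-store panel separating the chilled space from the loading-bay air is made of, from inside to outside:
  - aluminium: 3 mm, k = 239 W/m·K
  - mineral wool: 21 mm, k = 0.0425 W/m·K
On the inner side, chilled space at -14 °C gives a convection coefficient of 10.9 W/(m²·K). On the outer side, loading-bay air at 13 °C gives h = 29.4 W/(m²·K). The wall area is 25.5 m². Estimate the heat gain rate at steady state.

Using the resistance-network approach (series):
R_inner film = 1/(h_i·A) = 1/(10.9×25.5) = 0.003598 K/W
R_aluminium = L/(kA) = 0.003/(239×25.5) = 4.922×10^-7 K/W
R_mineral wool = L/(kA) = 0.021/(0.0425×25.5) = 0.01938 K/W
R_outer film = 1/(h_o·A) = 1/(29.4×25.5) = 0.001334 K/W
R_total = 0.02431 K/W
Q = ΔT / R_total = 27 / 0.02431

Q ≈ 1110 W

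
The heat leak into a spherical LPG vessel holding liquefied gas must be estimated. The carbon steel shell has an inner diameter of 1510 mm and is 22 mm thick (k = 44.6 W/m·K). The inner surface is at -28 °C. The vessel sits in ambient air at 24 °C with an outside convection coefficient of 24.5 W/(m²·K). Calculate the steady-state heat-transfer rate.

Each spherical layer contributes R = (1/r_i − 1/r_o)/(4πk):
R_carbon steel shell = (1/0.755 − 1/0.777)/(4π×44.6) = 6.691×10^-5 K/W
R_outer film = 1/(h·4πr_o²) = 1/(24.5×4π×0.777²) = 0.00538 K/W
R_total = 0.005447 K/W
Q = ΔT/R_total = 52/0.005447

Q ≈ 9550 W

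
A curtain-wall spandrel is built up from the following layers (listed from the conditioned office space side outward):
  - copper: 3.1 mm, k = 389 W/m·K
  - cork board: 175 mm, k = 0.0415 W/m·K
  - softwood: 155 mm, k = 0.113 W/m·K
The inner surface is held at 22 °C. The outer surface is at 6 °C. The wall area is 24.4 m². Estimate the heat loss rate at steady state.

Series thermal resistances:
R_copper = L/(kA) = 0.0031/(389×24.4) = 3.266×10^-7 K/W
R_cork board = L/(kA) = 0.175/(0.0415×24.4) = 0.1728 K/W
R_softwood = L/(kA) = 0.155/(0.113×24.4) = 0.05622 K/W
R_total = 0.229 K/W
Q = ΔT / R_total = 16 / 0.229

Q ≈ 69.9 W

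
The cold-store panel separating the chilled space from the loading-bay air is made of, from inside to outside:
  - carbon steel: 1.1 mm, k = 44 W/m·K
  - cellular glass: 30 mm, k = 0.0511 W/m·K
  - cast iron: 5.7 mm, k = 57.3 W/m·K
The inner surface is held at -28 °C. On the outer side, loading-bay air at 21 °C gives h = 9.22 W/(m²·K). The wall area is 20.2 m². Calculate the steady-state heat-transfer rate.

Using the resistance-network approach (series):
R_carbon steel = L/(kA) = 0.0011/(44×20.2) = 1.238×10^-6 K/W
R_cellular glass = L/(kA) = 0.03/(0.0511×20.2) = 0.02906 K/W
R_cast iron = L/(kA) = 0.0057/(57.3×20.2) = 4.925×10^-6 K/W
R_outer film = 1/(h_o·A) = 1/(9.22×20.2) = 0.005369 K/W
R_total = 0.03444 K/W
Q = ΔT / R_total = 49 / 0.03444

Q ≈ 1420 W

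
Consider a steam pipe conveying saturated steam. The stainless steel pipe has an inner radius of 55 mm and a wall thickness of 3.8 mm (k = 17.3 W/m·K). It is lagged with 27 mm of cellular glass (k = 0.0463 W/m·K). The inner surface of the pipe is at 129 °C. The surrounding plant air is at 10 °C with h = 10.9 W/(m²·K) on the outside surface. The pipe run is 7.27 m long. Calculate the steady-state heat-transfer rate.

Q ≈ 589 W

Cylindrical conduction, so R = ln(r₂/r₁)/(2πkL) per layer, in series:
R_stainless steel pipe wall = ln(58.8/55)/(2π×17.3×7.27) = 8.454×10^-5 K/W
R_cellular glass = ln(85.8/58.8)/(2π×0.0463×7.27) = 0.1787 K/W
R_outer film = 1/(h_o·2πr_oL) = 1/(10.9×2π×0.0858×7.27) = 0.02341 K/W
R_total = 0.2022 K/W
Q = ΔT/R_total = 119/0.2022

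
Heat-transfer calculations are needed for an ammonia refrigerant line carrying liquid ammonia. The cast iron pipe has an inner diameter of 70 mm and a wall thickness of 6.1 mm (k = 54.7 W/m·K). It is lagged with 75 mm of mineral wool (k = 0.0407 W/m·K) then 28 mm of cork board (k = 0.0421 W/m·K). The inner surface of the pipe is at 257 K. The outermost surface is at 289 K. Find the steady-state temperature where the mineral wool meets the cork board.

Per-layer cylindrical resistances, series-summed:
R_cast iron pipe wall = ln(41.1/35)/(2π×54.7×1) = 4.675×10^-4 K/W
R_mineral wool = ln(116.1/41.1)/(2π×0.0407×1) = 4.061 K/W
R_cork board = ln(144.1/116.1)/(2π×0.0421×1) = 0.8168 K/W
R_total = 4.878 K/W
Q = ΔT/R_total = 32/4.878
Q = 6.56 W/m
T_interface = T_inner + Q·ΣR(inner→interface) = 257 + 6.56×4.061

T ≈ 284 K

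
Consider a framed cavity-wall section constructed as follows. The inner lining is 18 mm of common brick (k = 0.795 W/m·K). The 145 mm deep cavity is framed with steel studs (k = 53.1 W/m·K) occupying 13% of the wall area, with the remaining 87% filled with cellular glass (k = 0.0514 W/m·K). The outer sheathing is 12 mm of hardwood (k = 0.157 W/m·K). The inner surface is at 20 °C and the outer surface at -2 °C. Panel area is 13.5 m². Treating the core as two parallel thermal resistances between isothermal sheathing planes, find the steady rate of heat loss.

Q ≈ 2480 W

Sheathing layers in series; stud and cavity paths in parallel between them.
R_inner = 0.018/(0.795×13.5) = 0.001677 K/W
R_stud  = 0.145/(53.1×0.13×13.5) = 0.001556 K/W
R_cav   = 0.145/(0.0514×0.87×13.5) = 0.2402 K/W
1/R_core = 1/R_stud + 1/R_cav → R_core = 0.001546 K/W
R_outer = 0.012/(0.157×13.5) = 0.005662 K/W
R_total = 0.008885 K/W
Q = ΔT/R_total = 22/0.008885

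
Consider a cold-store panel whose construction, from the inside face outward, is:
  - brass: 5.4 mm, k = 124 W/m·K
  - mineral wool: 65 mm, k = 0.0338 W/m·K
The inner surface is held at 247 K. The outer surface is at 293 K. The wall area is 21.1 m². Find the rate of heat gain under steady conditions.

Treating each layer as a thermal resistance in series:
R_brass = L/(kA) = 0.0054/(124×21.1) = 2.064×10^-6 K/W
R_mineral wool = L/(kA) = 0.065/(0.0338×21.1) = 0.09114 K/W
R_total = 0.09114 K/W
Q = ΔT / R_total = 46 / 0.09114

Q ≈ 505 W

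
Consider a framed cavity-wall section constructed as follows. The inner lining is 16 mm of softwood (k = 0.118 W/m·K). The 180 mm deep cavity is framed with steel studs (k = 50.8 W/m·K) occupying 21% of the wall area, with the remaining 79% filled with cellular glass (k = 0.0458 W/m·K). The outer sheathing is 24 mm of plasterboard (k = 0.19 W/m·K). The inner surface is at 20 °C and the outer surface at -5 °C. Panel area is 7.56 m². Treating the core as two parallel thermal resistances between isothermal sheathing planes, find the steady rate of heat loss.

Sheathing layers in series; stud and cavity paths in parallel between them.
R_inner = 0.016/(0.118×7.56) = 0.01794 K/W
R_stud  = 0.18/(50.8×0.21×7.56) = 0.002232 K/W
R_cav   = 0.18/(0.0458×0.79×7.56) = 0.658 K/W
1/R_core = 1/R_stud + 1/R_cav → R_core = 0.002224 K/W
R_outer = 0.024/(0.19×7.56) = 0.01671 K/W
R_total = 0.03687 K/W
Q = ΔT/R_total = 25/0.03687

Q ≈ 678 W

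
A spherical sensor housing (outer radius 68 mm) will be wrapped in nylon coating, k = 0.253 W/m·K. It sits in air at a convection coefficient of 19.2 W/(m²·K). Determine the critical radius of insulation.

For a sphere r_cr = 2k/h = 2×0.253/19.2
r_cr = 26.4 mm; since the bare radius (68 mm) is above r_cr, any added insulation will reduce heat loss.

r_cr ≈ 26.4 mm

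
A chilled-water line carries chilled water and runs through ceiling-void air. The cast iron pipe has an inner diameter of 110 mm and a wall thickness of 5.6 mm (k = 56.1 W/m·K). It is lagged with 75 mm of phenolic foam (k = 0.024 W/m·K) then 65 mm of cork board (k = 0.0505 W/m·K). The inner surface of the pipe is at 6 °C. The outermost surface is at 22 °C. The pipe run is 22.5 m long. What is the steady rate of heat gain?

Radial resistances (cylindrical: R_cond = ln(r_o/r_i)/(2πkL), R_conv = 1/(h·2πrL)):
R_cast iron pipe wall = ln(60.6/55)/(2π×56.1×22.5) = 1.223×10^-5 K/W
R_phenolic foam = ln(135.6/60.6)/(2π×0.024×22.5) = 0.2374 K/W
R_cork board = ln(200.6/135.6)/(2π×0.0505×22.5) = 0.05485 K/W
R_total = 0.2922 K/W
Q = ΔT/R_total = 16/0.2922

Q ≈ 54.7 W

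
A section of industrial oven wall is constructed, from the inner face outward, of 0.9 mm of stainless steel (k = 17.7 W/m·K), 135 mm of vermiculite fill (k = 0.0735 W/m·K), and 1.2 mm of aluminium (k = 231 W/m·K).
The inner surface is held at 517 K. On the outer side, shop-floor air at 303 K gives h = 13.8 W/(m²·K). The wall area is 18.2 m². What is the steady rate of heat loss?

Thermal resistances in series:
R_stainless steel = L/(kA) = 0.0009/(17.7×18.2) = 2.794×10^-6 K/W
R_vermiculite fill = L/(kA) = 0.135/(0.0735×18.2) = 0.1009 K/W
R_aluminium = L/(kA) = 0.0012/(231×18.2) = 2.854×10^-7 K/W
R_outer film = 1/(h_o·A) = 1/(13.8×18.2) = 0.003982 K/W
R_total = 0.1049 K/W
Q = ΔT / R_total = 214 / 0.1049

Q ≈ 2040 W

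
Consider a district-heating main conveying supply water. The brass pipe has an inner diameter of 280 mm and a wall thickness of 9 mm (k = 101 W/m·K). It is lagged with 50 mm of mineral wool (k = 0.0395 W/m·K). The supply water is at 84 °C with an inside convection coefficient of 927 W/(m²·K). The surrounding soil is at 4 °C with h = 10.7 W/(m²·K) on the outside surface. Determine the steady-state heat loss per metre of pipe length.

q′ ≈ 64.4 W/m

Cylindrical conduction, so R = ln(r₂/r₁)/(2πkL) per layer, in series:
R_inner film = 1/(h_i·2πr₁L) = 1/(927×2π×0.14×1) = 0.001226 K/W
R_brass pipe wall = ln(149/140)/(2π×101×1) = 9.818×10^-5 K/W
R_mineral wool = ln(199/149)/(2π×0.0395×1) = 1.166 K/W
R_outer film = 1/(h_o·2πr_oL) = 1/(10.7×2π×0.199×1) = 0.07475 K/W
R_total = 1.242 K/W
Q = ΔT/R_total = 80/1.242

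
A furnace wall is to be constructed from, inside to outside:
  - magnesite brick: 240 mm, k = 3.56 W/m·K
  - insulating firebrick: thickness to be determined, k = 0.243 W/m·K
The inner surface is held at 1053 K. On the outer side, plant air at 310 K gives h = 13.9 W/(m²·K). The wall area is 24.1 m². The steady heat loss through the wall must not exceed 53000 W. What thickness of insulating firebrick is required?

Thermal resistances in series:
R_magnesite brick = L/(kA) = 0.24/(3.56×24.1) = 0.002797 K/W
R_outer film = 1/(h_o·A) = 1/(13.9×24.1) = 0.002985 K/W
Sum of the known resistances R_other = 0.005782 K/W
Required total resistance R_tot = ΔT/Q_allow = 743/53000 = 0.01402 K/W
R_insulating firebrick = R_tot − R_other = 0.008236 K/W
L = R·k·A = 0.008236×0.243×24.1

L ≈ 48.2 mm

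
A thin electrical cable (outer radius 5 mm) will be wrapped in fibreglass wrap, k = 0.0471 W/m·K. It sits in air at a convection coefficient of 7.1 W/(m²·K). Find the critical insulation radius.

r_cr ≈ 6.63 mm

For a cylinder r_cr = k/h = 0.0471/7.1
r_cr = 6.63 mm; since the bare radius (5 mm) is below r_cr, adding a thin layer of insulation will *increase* heat loss.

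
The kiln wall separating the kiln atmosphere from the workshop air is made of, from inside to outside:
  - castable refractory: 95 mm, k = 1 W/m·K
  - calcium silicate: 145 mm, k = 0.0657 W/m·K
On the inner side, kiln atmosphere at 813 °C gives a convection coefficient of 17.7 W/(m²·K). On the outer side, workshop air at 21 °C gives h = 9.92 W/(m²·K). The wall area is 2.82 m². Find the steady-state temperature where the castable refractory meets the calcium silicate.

T ≈ 764 °C

Using the resistance-network approach (series):
R_inner film = 1/(h_i·A) = 1/(17.7×2.82) = 0.02003 K/W
R_castable refractory = L/(kA) = 0.095/(1×2.82) = 0.03369 K/W
R_calcium silicate = L/(kA) = 0.145/(0.0657×2.82) = 0.7826 K/W
R_outer film = 1/(h_o·A) = 1/(9.92×2.82) = 0.03575 K/W
R_total = 0.8721 K/W;  Q = ΔT/R_total = 792/0.8721 = 908.2 W
T_interface = T_inner − Q·ΣR(inner→interface) = 813 − 908×0.05372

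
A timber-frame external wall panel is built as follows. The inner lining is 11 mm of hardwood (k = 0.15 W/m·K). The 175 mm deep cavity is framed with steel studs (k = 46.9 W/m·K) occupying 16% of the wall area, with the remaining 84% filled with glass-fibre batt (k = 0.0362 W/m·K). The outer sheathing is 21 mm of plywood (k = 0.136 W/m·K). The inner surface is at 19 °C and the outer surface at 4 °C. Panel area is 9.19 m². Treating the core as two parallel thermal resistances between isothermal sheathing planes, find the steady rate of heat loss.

Sheathing layers in series; stud and cavity paths in parallel between them.
R_inner = 0.011/(0.15×9.19) = 0.00798 K/W
R_stud  = 0.175/(46.9×0.16×9.19) = 0.002538 K/W
R_cav   = 0.175/(0.0362×0.84×9.19) = 0.6262 K/W
1/R_core = 1/R_stud + 1/R_cav → R_core = 0.002527 K/W
R_outer = 0.021/(0.136×9.19) = 0.0168 K/W
R_total = 0.02731 K/W
Q = ΔT/R_total = 15/0.02731

Q ≈ 549 W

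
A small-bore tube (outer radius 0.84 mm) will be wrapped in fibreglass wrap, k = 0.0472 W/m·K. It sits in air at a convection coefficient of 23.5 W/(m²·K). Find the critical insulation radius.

For a cylinder r_cr = k/h = 0.0472/23.5
r_cr = 2.01 mm; since the bare radius (0.84 mm) is below r_cr, adding a thin layer of insulation will *increase* heat loss.

r_cr ≈ 2.01 mm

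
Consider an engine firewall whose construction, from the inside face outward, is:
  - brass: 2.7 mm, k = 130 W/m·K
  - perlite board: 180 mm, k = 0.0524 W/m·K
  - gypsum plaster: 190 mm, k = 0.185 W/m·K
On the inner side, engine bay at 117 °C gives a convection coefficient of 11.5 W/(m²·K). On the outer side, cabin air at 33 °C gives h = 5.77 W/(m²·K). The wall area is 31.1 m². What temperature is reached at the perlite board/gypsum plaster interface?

Using the resistance-network approach (series):
R_inner film = 1/(h_i·A) = 1/(11.5×31.1) = 0.002796 K/W
R_brass = L/(kA) = 0.0027/(130×31.1) = 6.678×10^-7 K/W
R_perlite board = L/(kA) = 0.18/(0.0524×31.1) = 0.1105 K/W
R_gypsum plaster = L/(kA) = 0.19/(0.185×31.1) = 0.03302 K/W
R_outer film = 1/(h_o·A) = 1/(5.77×31.1) = 0.005573 K/W
R_total = 0.1518 K/W;  Q = ΔT/R_total = 84/0.1518 = 553.2 W
T_interface = T_inner − Q·ΣR(inner→interface) = 117 − 553×0.1133

T ≈ 54.4 °C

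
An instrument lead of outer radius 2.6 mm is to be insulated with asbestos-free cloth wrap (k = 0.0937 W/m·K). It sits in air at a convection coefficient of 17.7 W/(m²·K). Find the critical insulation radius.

For a cylinder r_cr = k/h = 0.0937/17.7
r_cr = 5.29 mm; since the bare radius (2.6 mm) is below r_cr, adding a thin layer of insulation will *increase* heat loss.

r_cr ≈ 5.29 mm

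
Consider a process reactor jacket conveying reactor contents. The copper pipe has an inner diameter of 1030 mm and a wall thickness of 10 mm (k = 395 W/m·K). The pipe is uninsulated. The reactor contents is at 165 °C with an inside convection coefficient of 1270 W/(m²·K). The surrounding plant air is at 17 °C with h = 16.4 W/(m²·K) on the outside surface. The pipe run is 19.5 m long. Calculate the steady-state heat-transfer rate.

Cylindrical conduction, so R = ln(r₂/r₁)/(2πkL) per layer, in series:
R_inner film = 1/(h_i·2πr₁L) = 1/(1270×2π×0.515×19.5) = 1.248×10^-5 K/W
R_copper pipe wall = ln(525/515)/(2π×395×19.5) = 3.974×10^-7 K/W
R_outer film = 1/(h_o·2πr_oL) = 1/(16.4×2π×0.525×19.5) = 9.479×10^-4 K/W
R_total = 9.608×10^-4 K/W
Q = ΔT/R_total = 148/9.608×10^-4

Q ≈ 154000 W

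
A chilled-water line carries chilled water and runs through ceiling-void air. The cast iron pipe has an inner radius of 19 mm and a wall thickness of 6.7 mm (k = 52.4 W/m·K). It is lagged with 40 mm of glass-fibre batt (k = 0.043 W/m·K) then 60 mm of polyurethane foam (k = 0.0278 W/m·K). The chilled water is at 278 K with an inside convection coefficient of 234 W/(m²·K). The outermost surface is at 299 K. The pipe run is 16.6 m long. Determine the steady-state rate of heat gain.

Radial resistances (cylindrical: R_cond = ln(r_o/r_i)/(2πkL), R_conv = 1/(h·2πrL)):
R_inner film = 1/(h_i·2πr₁L) = 1/(234×2π×0.019×16.6) = 0.002156 K/W
R_cast iron pipe wall = ln(25.7/19)/(2π×52.4×16.6) = 5.527×10^-5 K/W
R_glass-fibre batt = ln(65.7/25.7)/(2π×0.043×16.6) = 0.2093 K/W
R_polyurethane foam = ln(125.7/65.7)/(2π×0.0278×16.6) = 0.2238 K/W
R_total = 0.4352 K/W
Q = ΔT/R_total = 21/0.4352

Q ≈ 48.2 W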